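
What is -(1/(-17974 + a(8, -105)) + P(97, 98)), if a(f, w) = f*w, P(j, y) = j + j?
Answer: -3649915/18814 ≈ -194.00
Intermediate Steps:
P(j, y) = 2*j
-(1/(-17974 + a(8, -105)) + P(97, 98)) = -(1/(-17974 + 8*(-105)) + 2*97) = -(1/(-17974 - 840) + 194) = -(1/(-18814) + 194) = -(-1/18814 + 194) = -1*3649915/18814 = -3649915/18814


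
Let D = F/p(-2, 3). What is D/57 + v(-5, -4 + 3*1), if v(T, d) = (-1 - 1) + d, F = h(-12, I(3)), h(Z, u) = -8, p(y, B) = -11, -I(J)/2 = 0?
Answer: -1873/627 ≈ -2.9872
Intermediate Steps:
I(J) = 0 (I(J) = -2*0 = 0)
F = -8
v(T, d) = -2 + d
D = 8/11 (D = -8/(-11) = -8*(-1/11) = 8/11 ≈ 0.72727)
D/57 + v(-5, -4 + 3*1) = (8/11)/57 + (-2 + (-4 + 3*1)) = (1/57)*(8/11) + (-2 + (-4 + 3)) = 8/627 + (-2 - 1) = 8/627 - 3 = -1873/627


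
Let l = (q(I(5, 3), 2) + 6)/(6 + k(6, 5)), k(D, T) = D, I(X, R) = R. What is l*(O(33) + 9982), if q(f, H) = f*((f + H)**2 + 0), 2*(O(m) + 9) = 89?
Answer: 540945/8 ≈ 67618.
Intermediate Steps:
O(m) = 71/2 (O(m) = -9 + (1/2)*89 = -9 + 89/2 = 71/2)
q(f, H) = f*(H + f)**2 (q(f, H) = f*((H + f)**2 + 0) = f*(H + f)**2)
l = 27/4 (l = (3*(2 + 3)**2 + 6)/(6 + 6) = (3*5**2 + 6)/12 = (3*25 + 6)*(1/12) = (75 + 6)*(1/12) = 81*(1/12) = 27/4 ≈ 6.7500)
l*(O(33) + 9982) = 27*(71/2 + 9982)/4 = (27/4)*(20035/2) = 540945/8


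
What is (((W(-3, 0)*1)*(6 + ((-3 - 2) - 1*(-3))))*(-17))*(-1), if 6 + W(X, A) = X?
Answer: -612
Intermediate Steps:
W(X, A) = -6 + X
(((W(-3, 0)*1)*(6 + ((-3 - 2) - 1*(-3))))*(-17))*(-1) = ((((-6 - 3)*1)*(6 + ((-3 - 2) - 1*(-3))))*(-17))*(-1) = (((-9*1)*(6 + (-5 + 3)))*(-17))*(-1) = (-9*(6 - 2)*(-17))*(-1) = (-9*4*(-17))*(-1) = -36*(-17)*(-1) = 612*(-1) = -612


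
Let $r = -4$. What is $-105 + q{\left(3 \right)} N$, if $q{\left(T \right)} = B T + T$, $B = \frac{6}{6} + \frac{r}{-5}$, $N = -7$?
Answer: $- \frac{819}{5} \approx -163.8$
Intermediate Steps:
$B = \frac{9}{5}$ ($B = \frac{6}{6} - \frac{4}{-5} = 6 \cdot \frac{1}{6} - - \frac{4}{5} = 1 + \frac{4}{5} = \frac{9}{5} \approx 1.8$)
$q{\left(T \right)} = \frac{14 T}{5}$ ($q{\left(T \right)} = \frac{9 T}{5} + T = \frac{14 T}{5}$)
$-105 + q{\left(3 \right)} N = -105 + \frac{14}{5} \cdot 3 \left(-7\right) = -105 + \frac{42}{5} \left(-7\right) = -105 - \frac{294}{5} = - \frac{819}{5}$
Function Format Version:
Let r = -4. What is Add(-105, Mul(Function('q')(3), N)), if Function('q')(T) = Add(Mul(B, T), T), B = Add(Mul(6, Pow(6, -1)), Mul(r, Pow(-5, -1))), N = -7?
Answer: Rational(-819, 5) ≈ -163.80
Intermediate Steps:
B = Rational(9, 5) (B = Add(Mul(6, Pow(6, -1)), Mul(-4, Pow(-5, -1))) = Add(Mul(6, Rational(1, 6)), Mul(-4, Rational(-1, 5))) = Add(1, Rational(4, 5)) = Rational(9, 5) ≈ 1.8000)
Function('q')(T) = Mul(Rational(14, 5), T) (Function('q')(T) = Add(Mul(Rational(9, 5), T), T) = Mul(Rational(14, 5), T))
Add(-105, Mul(Function('q')(3), N)) = Add(-105, Mul(Mul(Rational(14, 5), 3), -7)) = Add(-105, Mul(Rational(42, 5), -7)) = Add(-105, Rational(-294, 5)) = Rational(-819, 5)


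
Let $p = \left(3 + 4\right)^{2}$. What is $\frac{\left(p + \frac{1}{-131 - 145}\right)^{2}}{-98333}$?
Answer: $- \frac{182871529}{7490614608} \approx -0.024413$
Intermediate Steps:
$p = 49$ ($p = 7^{2} = 49$)
$\frac{\left(p + \frac{1}{-131 - 145}\right)^{2}}{-98333} = \frac{\left(49 + \frac{1}{-131 - 145}\right)^{2}}{-98333} = \left(49 + \frac{1}{-276}\right)^{2} \left(- \frac{1}{98333}\right) = \left(49 - \frac{1}{276}\right)^{2} \left(- \frac{1}{98333}\right) = \left(\frac{13523}{276}\right)^{2} \left(- \frac{1}{98333}\right) = \frac{182871529}{76176} \left(- \frac{1}{98333}\right) = - \frac{182871529}{7490614608}$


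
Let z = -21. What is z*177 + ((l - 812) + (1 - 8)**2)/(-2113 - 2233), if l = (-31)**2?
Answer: -8077140/2173 ≈ -3717.0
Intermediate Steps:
l = 961
z*177 + ((l - 812) + (1 - 8)**2)/(-2113 - 2233) = -21*177 + ((961 - 812) + (1 - 8)**2)/(-2113 - 2233) = -3717 + (149 + (-7)**2)/(-4346) = -3717 + (149 + 49)*(-1/4346) = -3717 + 198*(-1/4346) = -3717 - 99/2173 = -8077140/2173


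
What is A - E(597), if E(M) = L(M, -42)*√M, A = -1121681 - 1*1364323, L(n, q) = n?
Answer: -2486004 - 597*√597 ≈ -2.5006e+6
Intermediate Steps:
A = -2486004 (A = -1121681 - 1364323 = -2486004)
E(M) = M^(3/2) (E(M) = M*√M = M^(3/2))
A - E(597) = -2486004 - 597^(3/2) = -2486004 - 597*√597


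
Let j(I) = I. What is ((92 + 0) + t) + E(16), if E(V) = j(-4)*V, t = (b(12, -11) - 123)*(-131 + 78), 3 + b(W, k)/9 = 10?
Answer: 3208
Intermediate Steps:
b(W, k) = 63 (b(W, k) = -27 + 9*10 = -27 + 90 = 63)
t = 3180 (t = (63 - 123)*(-131 + 78) = -60*(-53) = 3180)
E(V) = -4*V
((92 + 0) + t) + E(16) = ((92 + 0) + 3180) - 4*16 = (92 + 3180) - 64 = 3272 - 64 = 3208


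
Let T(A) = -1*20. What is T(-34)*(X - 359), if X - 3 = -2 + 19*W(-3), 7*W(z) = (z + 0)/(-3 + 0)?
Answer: 49740/7 ≈ 7105.7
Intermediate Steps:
T(A) = -20
W(z) = -z/21 (W(z) = ((z + 0)/(-3 + 0))/7 = (z/(-3))/7 = (z*(-⅓))/7 = (-z/3)/7 = -z/21)
X = 26/7 (X = 3 + (-2 + 19*(-1/21*(-3))) = 3 + (-2 + 19*(⅐)) = 3 + (-2 + 19/7) = 3 + 5/7 = 26/7 ≈ 3.7143)
T(-34)*(X - 359) = -20*(26/7 - 359) = -20*(-2487/7) = 49740/7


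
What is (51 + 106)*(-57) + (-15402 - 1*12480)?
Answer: -36831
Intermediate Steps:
(51 + 106)*(-57) + (-15402 - 1*12480) = 157*(-57) + (-15402 - 12480) = -8949 - 27882 = -36831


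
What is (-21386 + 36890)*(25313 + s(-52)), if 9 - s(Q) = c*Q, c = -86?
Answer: 323258400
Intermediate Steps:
s(Q) = 9 + 86*Q (s(Q) = 9 - (-86)*Q = 9 + 86*Q)
(-21386 + 36890)*(25313 + s(-52)) = (-21386 + 36890)*(25313 + (9 + 86*(-52))) = 15504*(25313 + (9 - 4472)) = 15504*(25313 - 4463) = 15504*20850 = 323258400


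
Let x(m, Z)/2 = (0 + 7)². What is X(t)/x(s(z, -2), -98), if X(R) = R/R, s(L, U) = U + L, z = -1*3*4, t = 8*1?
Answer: 1/98 ≈ 0.010204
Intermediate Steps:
t = 8
z = -12 (z = -3*4 = -12)
s(L, U) = L + U
x(m, Z) = 98 (x(m, Z) = 2*(0 + 7)² = 2*7² = 2*49 = 98)
X(R) = 1
X(t)/x(s(z, -2), -98) = 1/98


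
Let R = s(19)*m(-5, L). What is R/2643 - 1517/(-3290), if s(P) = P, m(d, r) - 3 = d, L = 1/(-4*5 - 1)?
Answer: 3884411/8695470 ≈ 0.44672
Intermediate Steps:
L = -1/21 (L = 1/(-20 - 1) = 1/(-21) = -1/21 ≈ -0.047619)
m(d, r) = 3 + d
R = -38 (R = 19*(3 - 5) = 19*(-2) = -38)
R/2643 - 1517/(-3290) = -38/2643 - 1517/(-3290) = -38*1/2643 - 1517*(-1/3290) = -38/2643 + 1517/3290 = 3884411/8695470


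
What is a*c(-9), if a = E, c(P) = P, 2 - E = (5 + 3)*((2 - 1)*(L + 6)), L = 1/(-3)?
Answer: 390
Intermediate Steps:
L = -1/3 ≈ -0.33333
E = -130/3 (E = 2 - (5 + 3)*(2 - 1)*(-1/3 + 6) = 2 - 8*1*(17/3) = 2 - 8*17/3 = 2 - 1*136/3 = 2 - 136/3 = -130/3 ≈ -43.333)
a = -130/3 ≈ -43.333
a*c(-9) = -130/3*(-9) = 390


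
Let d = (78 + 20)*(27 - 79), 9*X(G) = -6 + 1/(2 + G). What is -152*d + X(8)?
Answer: 69713221/90 ≈ 7.7459e+5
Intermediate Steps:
X(G) = -⅔ + 1/(9*(2 + G)) (X(G) = (-6 + 1/(2 + G))/9 = -⅔ + 1/(9*(2 + G)))
d = -5096 (d = 98*(-52) = -5096)
-152*d + X(8) = -152*(-5096) + (-11 - 6*8)/(9*(2 + 8)) = 774592 + (⅑)*(-11 - 48)/10 = 774592 + (⅑)*(⅒)*(-59) = 774592 - 59/90 = 69713221/90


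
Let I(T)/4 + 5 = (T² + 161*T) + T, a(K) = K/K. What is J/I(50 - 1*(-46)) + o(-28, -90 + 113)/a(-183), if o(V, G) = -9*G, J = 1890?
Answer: -10250937/49526 ≈ -206.98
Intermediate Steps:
a(K) = 1
I(T) = -20 + 4*T² + 648*T (I(T) = -20 + 4*((T² + 161*T) + T) = -20 + 4*(T² + 162*T) = -20 + (4*T² + 648*T) = -20 + 4*T² + 648*T)
J/I(50 - 1*(-46)) + o(-28, -90 + 113)/a(-183) = 1890/(-20 + 4*(50 - 1*(-46))² + 648*(50 - 1*(-46))) - 9*(-90 + 113)/1 = 1890/(-20 + 4*(50 + 46)² + 648*(50 + 46)) - 9*23*1 = 1890/(-20 + 4*96² + 648*96) - 207*1 = 1890/(-20 + 4*9216 + 62208) - 207 = 1890/(-20 + 36864 + 62208) - 207 = 1890/99052 - 207 = 1890*(1/99052) - 207 = 945/49526 - 207 = -10250937/49526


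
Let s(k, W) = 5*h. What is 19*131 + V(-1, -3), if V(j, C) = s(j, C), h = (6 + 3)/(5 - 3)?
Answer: 5023/2 ≈ 2511.5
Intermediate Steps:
h = 9/2 ≈ 4.5000
s(k, W) = 45/2 (s(k, W) = 5*(9/2) = 45/2)
V(j, C) = 45/2
19*131 + V(-1, -3) = 19*131 + 45/2 = 2489 + 45/2 = 5023/2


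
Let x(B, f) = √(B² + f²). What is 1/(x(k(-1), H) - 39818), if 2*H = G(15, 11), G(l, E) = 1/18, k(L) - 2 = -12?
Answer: -51604128/2054773039103 - 36*√129601/2054773039103 ≈ -2.5121e-5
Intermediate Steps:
k(L) = -10 (k(L) = 2 - 12 = -10)
G(l, E) = 1/18
H = 1/36 (H = (½)*(1/18) = 1/36 ≈ 0.027778)
1/(x(k(-1), H) - 39818) = 1/(√((-10)² + (1/36)²) - 39818) = 1/(√(100 + 1/1296) - 39818) = 1/(√(129601/1296) - 39818) = 1/(√129601/36 - 39818) = 1/(-39818 + √129601/36)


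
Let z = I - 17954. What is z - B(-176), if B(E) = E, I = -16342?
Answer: -34120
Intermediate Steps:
z = -34296 (z = -16342 - 17954 = -34296)
z - B(-176) = -34296 - 1*(-176) = -34296 + 176 = -34120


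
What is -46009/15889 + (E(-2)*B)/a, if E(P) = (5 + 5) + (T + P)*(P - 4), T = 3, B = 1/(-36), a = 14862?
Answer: -6154087711/2125280862 ≈ -2.8957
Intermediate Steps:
B = -1/36 ≈ -0.027778
E(P) = 10 + (-4 + P)*(3 + P) (E(P) = (5 + 5) + (3 + P)*(P - 4) = 10 + (3 + P)*(-4 + P) = 10 + (-4 + P)*(3 + P))
-46009/15889 + (E(-2)*B)/a = -46009/15889 + ((-2 + (-2)**2 - 1*(-2))*(-1/36))/14862 = -46009*1/15889 + ((-2 + 4 + 2)*(-1/36))*(1/14862) = -46009/15889 + (4*(-1/36))*(1/14862) = -46009/15889 - 1/9*1/14862 = -46009/15889 - 1/133758 = -6154087711/2125280862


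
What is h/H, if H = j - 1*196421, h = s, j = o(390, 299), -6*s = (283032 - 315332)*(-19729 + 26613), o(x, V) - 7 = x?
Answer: -13897075/73509 ≈ -189.05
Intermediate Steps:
o(x, V) = 7 + x
s = 111176600/3 (s = -(283032 - 315332)*(-19729 + 26613)/6 = -(-16150)*6884/3 = -⅙*(-222353200) = 111176600/3 ≈ 3.7059e+7)
j = 397 (j = 7 + 390 = 397)
h = 111176600/3 ≈ 3.7059e+7
H = -196024 (H = 397 - 1*196421 = 397 - 196421 = -196024)
h/H = (111176600/3)/(-196024) = (111176600/3)*(-1/196024) = -13897075/73509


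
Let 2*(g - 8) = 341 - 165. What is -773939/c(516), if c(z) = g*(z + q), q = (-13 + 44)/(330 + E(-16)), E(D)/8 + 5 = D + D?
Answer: -13156963/843600 ≈ -15.596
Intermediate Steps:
E(D) = -40 + 16*D (E(D) = -40 + 8*(D + D) = -40 + 8*(2*D) = -40 + 16*D)
g = 96 (g = 8 + (341 - 165)/2 = 8 + (½)*176 = 8 + 88 = 96)
q = 31/34 (q = (-13 + 44)/(330 + (-40 + 16*(-16))) = 31/(330 + (-40 - 256)) = 31/(330 - 296) = 31/34 ≈ 0.91177)
c(z) = 1488/17 + 96*z (c(z) = 96*(z + 31/34) = 96*(31/34 + z) = 1488/17 + 96*z)
-773939/c(516) = -773939/(1488/17 + 96*516) = -773939/(1488/17 + 49536) = -773939/843600/17 = -773939*17/843600 = -13156963/843600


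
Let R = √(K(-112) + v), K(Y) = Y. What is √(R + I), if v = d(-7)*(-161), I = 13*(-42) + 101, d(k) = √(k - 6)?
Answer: √(-445 + √7*√(-16 - 23*I*√13)) ≈ 0.4523 - 20.73*I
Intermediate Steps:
d(k) = √(-6 + k)
I = -445 (I = -546 + 101 = -445)
v = -161*I*√13 (v = √(-6 - 7)*(-161) = √(-13)*(-161) = (I*√13)*(-161) = -161*I*√13 ≈ -580.49*I)
R = √(-112 - 161*I*√13) ≈ 15.479 - 18.751*I
√(R + I) = √(√(-112 - 161*I*√13) - 445) = √(-445 + √(-112 - 161*I*√13))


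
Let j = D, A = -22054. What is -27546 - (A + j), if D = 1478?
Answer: -6970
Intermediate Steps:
j = 1478
-27546 - (A + j) = -27546 - (-22054 + 1478) = -27546 - 1*(-20576) = -27546 + 20576 = -6970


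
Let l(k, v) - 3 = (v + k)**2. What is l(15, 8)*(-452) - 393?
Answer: -240857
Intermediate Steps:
l(k, v) = 3 + (k + v)**2 (l(k, v) = 3 + (v + k)**2 = 3 + (k + v)**2)
l(15, 8)*(-452) - 393 = (3 + (15 + 8)**2)*(-452) - 393 = (3 + 23**2)*(-452) - 393 = (3 + 529)*(-452) - 393 = 532*(-452) - 393 = -240464 - 393 = -240857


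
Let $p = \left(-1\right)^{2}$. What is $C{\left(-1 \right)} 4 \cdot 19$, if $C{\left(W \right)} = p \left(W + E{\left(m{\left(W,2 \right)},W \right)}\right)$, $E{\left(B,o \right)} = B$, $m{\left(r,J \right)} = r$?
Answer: $-152$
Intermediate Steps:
$p = 1$
$C{\left(W \right)} = 2 W$ ($C{\left(W \right)} = 1 \left(W + W\right) = 1 \cdot 2 W = 2 W$)
$C{\left(-1 \right)} 4 \cdot 19 = 2 \left(-1\right) 4 \cdot 19 = \left(-2\right) 4 \cdot 19 = \left(-8\right) 19 = -152$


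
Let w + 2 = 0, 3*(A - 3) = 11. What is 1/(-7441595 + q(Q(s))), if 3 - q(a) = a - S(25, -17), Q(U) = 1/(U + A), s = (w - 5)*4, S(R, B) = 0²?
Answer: -64/476261885 ≈ -1.3438e-7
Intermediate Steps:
A = 20/3 (A = 3 + (⅓)*11 = 3 + 11/3 = 20/3 ≈ 6.6667)
w = -2 (w = -2 + 0 = -2)
S(R, B) = 0
s = -28 (s = (-2 - 5)*4 = -7*4 = -28)
Q(U) = 1/(20/3 + U) (Q(U) = 1/(U + 20/3) = 1/(20/3 + U))
q(a) = 3 - a (q(a) = 3 - (a - 1*0) = 3 - (a + 0) = 3 - a)
1/(-7441595 + q(Q(s))) = 1/(-7441595 + (3 - 3/(20 + 3*(-28)))) = 1/(-7441595 + (3 - 3/(20 - 84))) = 1/(-7441595 + (3 - 3/(-64))) = 1/(-7441595 + (3 - 3*(-1)/64)) = 1/(-7441595 + (3 - 1*(-3/64))) = 1/(-7441595 + (3 + 3/64)) = 1/(-7441595 + 195/64) = 1/(-476261885/64) = -64/476261885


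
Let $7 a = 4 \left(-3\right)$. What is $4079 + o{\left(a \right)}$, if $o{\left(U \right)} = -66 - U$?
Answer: $\frac{28103}{7} \approx 4014.7$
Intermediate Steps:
$a = - \frac{12}{7}$ ($a = \frac{4 \left(-3\right)}{7} = \frac{1}{7} \left(-12\right) = - \frac{12}{7} \approx -1.7143$)
$4079 + o{\left(a \right)} = 4079 - \frac{450}{7} = \frac{28103}{7}$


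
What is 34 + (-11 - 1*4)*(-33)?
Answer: 529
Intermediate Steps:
34 + (-11 - 1*4)*(-33) = 34 + (-11 - 4)*(-33) = 34 - 15*(-33) = 34 + 495 = 529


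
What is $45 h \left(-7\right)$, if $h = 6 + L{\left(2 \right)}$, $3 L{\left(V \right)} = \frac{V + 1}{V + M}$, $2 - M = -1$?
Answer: $-1953$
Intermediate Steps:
$M = 3$ ($M = 2 - -1 = 2 + 1 = 3$)
$L{\left(V \right)} = \frac{1 + V}{3 \left(3 + V\right)}$ ($L{\left(V \right)} = \frac{\left(V + 1\right) \frac{1}{V + 3}}{3} = \frac{\left(1 + V\right) \frac{1}{3 + V}}{3} = \frac{\frac{1}{3 + V} \left(1 + V\right)}{3} = \frac{1 + V}{3 \left(3 + V\right)}$)
$h = \frac{31}{5}$ ($h = 6 + \frac{1 + 2}{3 \left(3 + 2\right)} = 6 + \frac{1}{3} \cdot \frac{1}{5} \cdot 3 = 6 + \frac{1}{5} = \frac{31}{5} \approx 6.2$)
$45 h \left(-7\right) = 45 \cdot \frac{31}{5} \left(-7\right) = 279 \left(-7\right) = -1953$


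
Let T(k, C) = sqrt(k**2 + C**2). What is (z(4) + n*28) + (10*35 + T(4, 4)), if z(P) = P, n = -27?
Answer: -402 + 4*sqrt(2) ≈ -396.34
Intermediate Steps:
T(k, C) = sqrt(C**2 + k**2)
(z(4) + n*28) + (10*35 + T(4, 4)) = (4 - 27*28) + (10*35 + sqrt(4**2 + 4**2)) = (4 - 756) + (350 + sqrt(16 + 16)) = -752 + (350 + sqrt(32)) = -752 + (350 + 4*sqrt(2)) = -402 + 4*sqrt(2)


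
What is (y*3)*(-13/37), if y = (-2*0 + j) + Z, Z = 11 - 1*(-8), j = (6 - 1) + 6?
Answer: -1170/37 ≈ -31.622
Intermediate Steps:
j = 11 (j = 5 + 6 = 11)
Z = 19 (Z = 11 + 8 = 19)
y = 30 (y = (-2*0 + 11) + 19 = (0 + 11) + 19 = 11 + 19 = 30)
(y*3)*(-13/37) = (30*3)*(-13/37) = 90*(-13*1/37) = 90*(-13/37) = -1170/37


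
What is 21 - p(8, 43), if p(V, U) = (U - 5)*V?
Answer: -283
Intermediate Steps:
p(V, U) = V*(-5 + U) (p(V, U) = (-5 + U)*V = V*(-5 + U))
21 - p(8, 43) = 21 - 8*(-5 + 43) = 21 - 8*38 = 21 - 1*304 = 21 - 304 = -283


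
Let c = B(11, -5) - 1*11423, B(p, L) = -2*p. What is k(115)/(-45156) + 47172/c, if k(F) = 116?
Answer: -177618871/43067535 ≈ -4.1242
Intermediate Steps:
c = -11445 (c = -2*11 - 1*11423 = -22 - 11423 = -11445)
k(115)/(-45156) + 47172/c = 116/(-45156) + 47172/(-11445) = 116*(-1/45156) + 47172*(-1/11445) = -29/11289 - 15724/3815 = -177618871/43067535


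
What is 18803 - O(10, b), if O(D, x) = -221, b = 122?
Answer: 19024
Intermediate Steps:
18803 - O(10, b) = 18803 - 1*(-221) = 18803 + 221 = 19024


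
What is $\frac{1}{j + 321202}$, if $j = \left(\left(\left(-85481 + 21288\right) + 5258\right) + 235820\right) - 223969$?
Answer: $\frac{1}{274118} \approx 3.6481 \cdot 10^{-6}$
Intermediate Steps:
$j = -47084$ ($j = \left(\left(-64193 + 5258\right) + 235820\right) - 223969 = \left(-58935 + 235820\right) - 223969 = 176885 - 223969 = -47084$)
$\frac{1}{j + 321202} = \frac{1}{-47084 + 321202} = \frac{1}{274118}$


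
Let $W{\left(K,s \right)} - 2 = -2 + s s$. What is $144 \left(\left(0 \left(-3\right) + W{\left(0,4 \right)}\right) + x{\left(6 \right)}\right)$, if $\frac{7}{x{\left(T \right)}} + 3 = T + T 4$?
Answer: $\frac{7024}{3} \approx 2341.3$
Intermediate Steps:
$x{\left(T \right)} = \frac{7}{-3 + 5 T}$ ($x{\left(T \right)} = \frac{7}{-3 + \left(T + T 4\right)} = \frac{7}{-3 + \left(T + 4 T\right)} = \frac{7}{-3 + 5 T}$)
$W{\left(K,s \right)} = s^{2}$ ($W{\left(K,s \right)} = 2 + \left(-2 + s s\right) = 2 + \left(-2 + s^{2}\right) = s^{2}$)
$144 \left(\left(0 \left(-3\right) + W{\left(0,4 \right)}\right) + x{\left(6 \right)}\right) = 144 \left(\left(0 \left(-3\right) + 4^{2}\right) + \frac{7}{-3 + 5 \cdot 6}\right) = 144 \left(\left(0 + 16\right) + \frac{7}{-3 + 30}\right) = 144 \left(16 + \frac{7}{27}\right) = 144 \cdot \frac{439}{27} = \frac{7024}{3}$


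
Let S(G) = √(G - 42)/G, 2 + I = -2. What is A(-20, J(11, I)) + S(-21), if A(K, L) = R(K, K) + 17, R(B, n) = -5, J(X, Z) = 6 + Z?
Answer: 12 - I*√7/7 ≈ 12.0 - 0.37796*I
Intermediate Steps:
I = -4 (I = -2 - 2 = -4)
S(G) = √(-42 + G)/G
A(K, L) = 12 (A(K, L) = -5 + 17 = 12)
A(-20, J(11, I)) + S(-21) = 12 + √(-42 - 21)/(-21) = 12 - I*√7/7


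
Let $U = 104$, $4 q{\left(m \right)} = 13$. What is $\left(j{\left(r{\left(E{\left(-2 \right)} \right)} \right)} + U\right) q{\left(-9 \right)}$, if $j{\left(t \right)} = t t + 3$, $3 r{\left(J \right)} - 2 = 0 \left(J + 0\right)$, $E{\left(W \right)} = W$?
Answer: $\frac{12571}{36} \approx 349.19$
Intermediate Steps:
$r{\left(J \right)} = \frac{2}{3}$ ($r{\left(J \right)} = \frac{2}{3} + \frac{0 \left(J + 0\right)}{3} = \frac{2}{3} + \frac{0 J}{3} = \frac{2}{3} + \frac{1}{3} \cdot 0 = \frac{2}{3} + 0 = \frac{2}{3}$)
$q{\left(m \right)} = \frac{13}{4}$ ($q{\left(m \right)} = \frac{1}{4} \cdot 13 = \frac{13}{4}$)
$j{\left(t \right)} = 3 + t^{2}$ ($j{\left(t \right)} = t^{2} + 3 = 3 + t^{2}$)
$\left(j{\left(r{\left(E{\left(-2 \right)} \right)} \right)} + U\right) q{\left(-9 \right)} = \left(\left(3 + \left(\frac{2}{3}\right)^{2}\right) + 104\right) \frac{13}{4} = \left(\left(3 + \frac{4}{9}\right) + 104\right) \frac{13}{4} = \left(\frac{31}{9} + 104\right) \frac{13}{4} = \frac{967}{9} \cdot \frac{13}{4} = \frac{12571}{36}$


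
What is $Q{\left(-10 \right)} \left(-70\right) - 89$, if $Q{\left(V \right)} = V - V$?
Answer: $-89$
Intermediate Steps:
$Q{\left(V \right)} = 0$
$Q{\left(-10 \right)} \left(-70\right) - 89 = 0 \left(-70\right) - 89 = 0 - 89 = -89$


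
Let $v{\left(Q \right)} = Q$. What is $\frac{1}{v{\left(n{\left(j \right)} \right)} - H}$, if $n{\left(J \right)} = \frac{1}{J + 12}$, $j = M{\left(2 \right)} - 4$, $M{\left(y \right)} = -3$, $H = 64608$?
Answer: $- \frac{5}{323039} \approx -1.5478 \cdot 10^{-5}$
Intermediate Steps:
$j = -7$ ($j = -3 - 4 = -7$)
$n{\left(J \right)} = \frac{1}{12 + J}$
$\frac{1}{v{\left(n{\left(j \right)} \right)} - H} = \frac{1}{\frac{1}{12 - 7} - 64608} = \frac{1}{\frac{1}{5} - 64608} = \frac{1}{- \frac{323039}{5}} = - \frac{5}{323039}$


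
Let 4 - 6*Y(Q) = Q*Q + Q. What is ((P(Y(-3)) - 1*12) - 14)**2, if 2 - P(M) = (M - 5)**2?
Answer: 222784/81 ≈ 2750.4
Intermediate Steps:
Y(Q) = 2/3 - Q/6 - Q**2/6 (Y(Q) = 2/3 - (Q*Q + Q)/6 = 2/3 - (Q**2 + Q)/6 = 2/3 - (Q + Q**2)/6 = 2/3 + (-Q/6 - Q**2/6) = 2/3 - Q/6 - Q**2/6)
P(M) = 2 - (-5 + M)**2 (P(M) = 2 - (M - 5)**2 = 2 - (-5 + M)**2)
((P(Y(-3)) - 1*12) - 14)**2 = (((2 - (-5 + (2/3 - 1/6*(-3) - 1/6*(-3)**2))**2) - 1*12) - 14)**2 = (((2 - (-5 + (2/3 + 1/2 - 1/6*9))**2) - 12) - 14)**2 = (((2 - (-5 + (2/3 + 1/2 - 3/2))**2) - 12) - 14)**2 = (((2 - (-5 - 1/3)**2) - 12) - 14)**2 = (((2 - (-16/3)**2) - 12) - 14)**2 = (((2 - 1*256/9) - 12) - 14)**2 = (((2 - 256/9) - 12) - 14)**2 = ((-238/9 - 12) - 14)**2 = (-346/9 - 14)**2 = (-472/9)**2 = 222784/81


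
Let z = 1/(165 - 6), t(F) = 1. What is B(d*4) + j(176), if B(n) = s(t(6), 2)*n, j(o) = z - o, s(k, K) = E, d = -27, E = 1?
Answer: -45155/159 ≈ -283.99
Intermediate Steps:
z = 1/159 ≈ 0.0062893
s(k, K) = 1
j(o) = 1/159 - o
B(n) = n (B(n) = 1*n = n)
B(d*4) + j(176) = -27*4 + (1/159 - 1*176) = -108 + (1/159 - 176) = -108 - 27983/159 = -45155/159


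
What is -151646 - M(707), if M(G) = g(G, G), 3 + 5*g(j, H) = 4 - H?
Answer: -757524/5 ≈ -1.5150e+5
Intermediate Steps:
g(j, H) = 1/5 - H/5 (g(j, H) = -3/5 + (4 - H)/5 = -3/5 + (4/5 - H/5) = 1/5 - H/5)
M(G) = 1/5 - G/5
-151646 - M(707) = -151646 - (1/5 - 1/5*707) = -151646 - (1/5 - 707/5) = -151646 - 1*(-706/5) = -151646 + 706/5 = -757524/5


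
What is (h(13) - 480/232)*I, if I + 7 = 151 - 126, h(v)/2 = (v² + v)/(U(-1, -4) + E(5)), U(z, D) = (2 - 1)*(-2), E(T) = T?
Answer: 62256/29 ≈ 2146.8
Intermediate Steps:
U(z, D) = -2 (U(z, D) = 1*(-2) = -2)
h(v) = 2*v/3 + 2*v²/3 (h(v) = 2*((v² + v)/(-2 + 5)) = 2*((v + v²)/3) = 2*((v + v²)*(⅓)) = 2*(v/3 + v²/3) = 2*v/3 + 2*v²/3)
I = 18 (I = -7 + (151 - 126) = -7 + 25 = 18)
(h(13) - 480/232)*I = ((⅔)*13*(1 + 13) - 480/232)*18 = ((⅔)*13*14 - 480*1/232)*18 = (364/3 - 60/29)*18 = (10376/87)*18 = 62256/29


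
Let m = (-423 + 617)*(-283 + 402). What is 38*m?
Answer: 877268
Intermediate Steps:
m = 23086 (m = 194*119 = 23086)
38*m = 38*23086 = 877268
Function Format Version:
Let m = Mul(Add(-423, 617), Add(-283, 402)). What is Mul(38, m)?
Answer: 877268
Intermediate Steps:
m = 23086 (m = Mul(194, 119) = 23086)
Mul(38, m) = Mul(38, 23086) = 877268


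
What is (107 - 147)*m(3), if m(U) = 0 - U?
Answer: 120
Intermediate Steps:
m(U) = -U
(107 - 147)*m(3) = (107 - 147)*(-1*3) = -40*(-3) = 120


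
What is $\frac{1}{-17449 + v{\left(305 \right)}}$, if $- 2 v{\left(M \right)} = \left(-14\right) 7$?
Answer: $- \frac{1}{17400} \approx -5.7471 \cdot 10^{-5}$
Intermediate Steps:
$v{\left(M \right)} = 49$ ($v{\left(M \right)} = - \frac{\left(-14\right) 7}{2} = \left(- \frac{1}{2}\right) \left(-98\right) = 49$)
$\frac{1}{-17449 + v{\left(305 \right)}} = \frac{1}{-17449 + 49} = \frac{1}{-17400} = - \frac{1}{17400}$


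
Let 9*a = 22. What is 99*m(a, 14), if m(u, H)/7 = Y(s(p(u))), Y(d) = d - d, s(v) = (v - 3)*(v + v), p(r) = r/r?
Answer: 0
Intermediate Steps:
a = 22/9 (a = (⅑)*22 = 22/9 ≈ 2.4444)
p(r) = 1
s(v) = 2*v*(-3 + v) (s(v) = (-3 + v)*(2*v) = 2*v*(-3 + v))
Y(d) = 0
m(u, H) = 0 (m(u, H) = 7*0 = 0)
99*m(a, 14) = 99*0 = 0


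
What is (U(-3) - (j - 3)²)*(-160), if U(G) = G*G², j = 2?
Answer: 4480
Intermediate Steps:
U(G) = G³
(U(-3) - (j - 3)²)*(-160) = ((-3)³ - (2 - 3)²)*(-160) = (-27 - 1*(-1)²)*(-160) = (-27 - 1*1)*(-160) = (-27 - 1)*(-160) = -28*(-160) = 4480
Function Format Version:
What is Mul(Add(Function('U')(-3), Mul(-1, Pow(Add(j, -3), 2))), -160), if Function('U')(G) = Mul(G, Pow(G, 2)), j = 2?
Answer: 4480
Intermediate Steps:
Function('U')(G) = Pow(G, 3)
Mul(Add(Function('U')(-3), Mul(-1, Pow(Add(j, -3), 2))), -160) = Mul(Add(Pow(-3, 3), Mul(-1, Pow(Add(2, -3), 2))), -160) = Mul(Add(-27, Mul(-1, Pow(-1, 2))), -160) = Mul(Add(-27, Mul(-1, 1)), -160) = Mul(Add(-27, -1), -160) = Mul(-28, -160) = 4480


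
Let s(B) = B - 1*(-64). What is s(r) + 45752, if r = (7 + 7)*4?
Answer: 45872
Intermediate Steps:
r = 56 (r = 14*4 = 56)
s(B) = 64 + B (s(B) = B + 64 = 64 + B)
s(r) + 45752 = (64 + 56) + 45752 = 120 + 45752 = 45872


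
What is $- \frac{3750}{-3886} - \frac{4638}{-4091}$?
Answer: $\frac{16682259}{7948813} \approx 2.0987$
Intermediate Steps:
$- \frac{3750}{-3886} - \frac{4638}{-4091} = \left(-3750\right) \left(- \frac{1}{3886}\right) - - \frac{4638}{4091} = \frac{1875}{1943} + \frac{4638}{4091} = \frac{16682259}{7948813}$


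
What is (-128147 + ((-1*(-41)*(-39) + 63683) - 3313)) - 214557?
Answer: -283933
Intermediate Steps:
(-128147 + ((-1*(-41)*(-39) + 63683) - 3313)) - 214557 = (-128147 + ((41*(-39) + 63683) - 3313)) - 214557 = (-128147 + ((-1599 + 63683) - 3313)) - 214557 = (-128147 + (62084 - 3313)) - 214557 = (-128147 + 58771) - 214557 = -69376 - 214557 = -283933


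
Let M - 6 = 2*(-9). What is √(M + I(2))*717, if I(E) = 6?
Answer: 717*I*√6 ≈ 1756.3*I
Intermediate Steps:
M = -12 (M = 6 + 2*(-9) = 6 - 18 = -12)
√(M + I(2))*717 = √(-12 + 6)*717 = √(-6)*717 = (I*√6)*717 = 717*I*√6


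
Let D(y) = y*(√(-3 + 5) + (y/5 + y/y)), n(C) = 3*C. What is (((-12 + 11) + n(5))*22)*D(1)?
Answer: 1848/5 + 308*√2 ≈ 805.18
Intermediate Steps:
D(y) = y*(1 + √2 + y/5) (D(y) = y*(√2 + (y*(⅕) + 1)) = y*(√2 + (y/5 + 1)) = y*(√2 + (1 + y/5)) = y*(1 + √2 + y/5))
(((-12 + 11) + n(5))*22)*D(1) = (((-12 + 11) + 3*5)*22)*((⅕)*1*(5 + 1 + 5*√2)) = ((-1 + 15)*22)*((⅕)*1*(6 + 5*√2)) = (14*22)*(6/5 + √2) = 308*(6/5 + √2) = 1848/5 + 308*√2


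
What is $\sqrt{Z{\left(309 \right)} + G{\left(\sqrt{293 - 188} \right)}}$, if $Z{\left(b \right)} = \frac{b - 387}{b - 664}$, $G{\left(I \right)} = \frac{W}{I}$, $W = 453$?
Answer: $\frac{\sqrt{1356810 + 26641685 \sqrt{105}}}{2485} \approx 6.6654$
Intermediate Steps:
$G{\left(I \right)} = \frac{453}{I}$
$Z{\left(b \right)} = \frac{-387 + b}{-664 + b}$
$\sqrt{Z{\left(309 \right)} + G{\left(\sqrt{293 - 188} \right)}} = \sqrt{\frac{-387 + 309}{-664 + 309} + \frac{453}{\sqrt{293 - 188}}} = \sqrt{\frac{1}{-355} \left(-78\right) + \frac{453}{\sqrt{105}}} = \sqrt{\left(- \frac{1}{355}\right) \left(-78\right) + 453 \frac{\sqrt{105}}{105}} = \sqrt{\frac{78}{355} + \frac{151 \sqrt{105}}{35}}$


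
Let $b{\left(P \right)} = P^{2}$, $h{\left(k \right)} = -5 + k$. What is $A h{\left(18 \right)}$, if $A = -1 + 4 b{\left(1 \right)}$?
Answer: $39$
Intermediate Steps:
$A = 3$ ($A = -1 + 4 \cdot 1^{2} = -1 + 4 \cdot 1 = -1 + 4 = 3$)
$A h{\left(18 \right)} = 3 \left(-5 + 18\right) = 3 \cdot 13 = 39$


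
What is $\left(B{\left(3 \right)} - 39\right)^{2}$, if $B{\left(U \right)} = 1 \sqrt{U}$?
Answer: $\left(39 - \sqrt{3}\right)^{2} \approx 1388.9$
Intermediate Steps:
$B{\left(U \right)} = \sqrt{U}$
$\left(B{\left(3 \right)} - 39\right)^{2} = \left(\sqrt{3} - 39\right)^{2} = \left(-39 + \sqrt{3}\right)^{2}$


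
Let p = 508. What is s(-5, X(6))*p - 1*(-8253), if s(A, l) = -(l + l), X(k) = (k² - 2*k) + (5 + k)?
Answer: -27307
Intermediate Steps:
X(k) = 5 + k² - k
s(A, l) = -2*l
s(-5, X(6))*p - 1*(-8253) = -2*(5 + 6² - 1*6)*508 - 1*(-8253) = -2*(5 + 36 - 6)*508 + 8253 = -2*35*508 + 8253 = -70*508 + 8253 = -35560 + 8253 = -27307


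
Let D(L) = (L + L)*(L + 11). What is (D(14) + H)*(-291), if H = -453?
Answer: -71877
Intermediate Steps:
D(L) = 2*L*(11 + L) (D(L) = (2*L)*(11 + L) = 2*L*(11 + L))
(D(14) + H)*(-291) = (2*14*(11 + 14) - 453)*(-291) = (2*14*25 - 453)*(-291) = (700 - 453)*(-291) = 247*(-291) = -71877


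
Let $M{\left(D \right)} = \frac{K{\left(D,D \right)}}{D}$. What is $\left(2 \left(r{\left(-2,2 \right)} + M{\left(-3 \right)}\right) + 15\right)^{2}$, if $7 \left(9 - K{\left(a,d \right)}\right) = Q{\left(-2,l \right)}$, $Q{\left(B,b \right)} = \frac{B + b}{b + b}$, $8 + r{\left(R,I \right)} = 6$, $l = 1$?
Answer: $\frac{10816}{441} \approx 24.526$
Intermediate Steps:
$r{\left(R,I \right)} = -2$ ($r{\left(R,I \right)} = -8 + 6 = -2$)
$Q{\left(B,b \right)} = \frac{B + b}{2 b}$
$K{\left(a,d \right)} = \frac{127}{14}$ ($K{\left(a,d \right)} = 9 - \frac{\frac{1}{2} \cdot 1^{-1} \left(-2 + 1\right)}{7} = 9 - \frac{\frac{1}{2} \cdot 1 \left(-1\right)}{7} = 9 - - \frac{1}{14} = 9 + \frac{1}{14} = \frac{127}{14}$)
$M{\left(D \right)} = \frac{127}{14 D}$
$\left(2 \left(r{\left(-2,2 \right)} + M{\left(-3 \right)}\right) + 15\right)^{2} = \left(2 \left(-2 + \frac{127}{14 \left(-3\right)}\right) + 15\right)^{2} = \left(2 \left(-2 + \frac{127}{14} \left(- \frac{1}{3}\right)\right) + 15\right)^{2} = \left(2 \left(-2 - \frac{127}{42}\right) + 15\right)^{2} = \left(2 \left(- \frac{211}{42}\right) + 15\right)^{2} = \left(- \frac{211}{21} + 15\right)^{2} = \left(\frac{104}{21}\right)^{2} = \frac{10816}{441}$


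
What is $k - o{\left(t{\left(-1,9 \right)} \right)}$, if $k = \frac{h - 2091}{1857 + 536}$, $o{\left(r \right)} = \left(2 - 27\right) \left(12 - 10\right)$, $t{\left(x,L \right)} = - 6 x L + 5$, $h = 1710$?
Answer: $\frac{119269}{2393} \approx 49.841$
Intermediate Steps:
$t{\left(x,L \right)} = 5 - 6 L x$ ($t{\left(x,L \right)} = - 6 L x + 5 = 5 - 6 L x$)
$o{\left(r \right)} = -50$ ($o{\left(r \right)} = \left(-25\right) 2 = -50$)
$k = - \frac{381}{2393}$ ($k = \frac{1710 - 2091}{1857 + 536} = - \frac{381}{2393} \approx -0.15921$)
$k - o{\left(t{\left(-1,9 \right)} \right)} = - \frac{381}{2393} - -50 = - \frac{381}{2393} + 50 = \frac{119269}{2393}$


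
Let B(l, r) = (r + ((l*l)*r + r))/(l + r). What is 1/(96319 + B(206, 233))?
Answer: 439/52172095 ≈ 8.4145e-6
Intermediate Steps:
B(l, r) = (2*r + r*l**2)/(l + r) (B(l, r) = (r + (l**2*r + r))/(l + r) = (r + (r*l**2 + r))/(l + r) = (r + (r + r*l**2))/(l + r) = (2*r + r*l**2)/(l + r))
1/(96319 + B(206, 233)) = 1/(96319 + 233*(2 + 206**2)/(206 + 233)) = 1/(96319 + 233*(2 + 42436)/439) = 1/(96319 + 233*(1/439)*42438) = 1/(96319 + 9888054/439) = 1/(52172095/439) = 439/52172095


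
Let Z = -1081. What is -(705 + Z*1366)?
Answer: 1475941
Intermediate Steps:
-(705 + Z*1366) = -(705 - 1081*1366) = -(705 - 1476646) = -1*(-1475941) = 1475941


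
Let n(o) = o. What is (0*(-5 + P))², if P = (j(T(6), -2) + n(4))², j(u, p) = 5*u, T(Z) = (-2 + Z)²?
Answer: 0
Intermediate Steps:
P = 7056 (P = (5*(-2 + 6)² + 4)² = (5*4² + 4)² = (5*16 + 4)² = (80 + 4)² = 84² = 7056)
(0*(-5 + P))² = (0*(-5 + 7056))² = (0*7051)² = 0² = 0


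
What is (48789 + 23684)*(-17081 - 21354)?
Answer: -2785499755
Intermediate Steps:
(48789 + 23684)*(-17081 - 21354) = 72473*(-38435) = -2785499755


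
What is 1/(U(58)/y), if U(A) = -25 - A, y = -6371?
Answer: 6371/83 ≈ 76.759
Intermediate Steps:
1/(U(58)/y) = 1/((-25 - 1*58)/(-6371)) = 1/((-25 - 58)*(-1/6371)) = 1/(-83*(-1/6371)) = 1/(83/6371) = 6371/83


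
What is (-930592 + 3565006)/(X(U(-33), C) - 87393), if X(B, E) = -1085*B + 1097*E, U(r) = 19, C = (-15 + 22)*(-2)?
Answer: -439069/20561 ≈ -21.354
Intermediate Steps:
C = -14 (C = 7*(-2) = -14)
(-930592 + 3565006)/(X(U(-33), C) - 87393) = (-930592 + 3565006)/((-1085*19 + 1097*(-14)) - 87393) = 2634414/((-20615 - 15358) - 87393) = 2634414/(-35973 - 87393) = 2634414/(-123366) = 2634414*(-1/123366) = -439069/20561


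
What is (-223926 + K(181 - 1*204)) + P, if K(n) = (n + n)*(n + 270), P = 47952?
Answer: -187336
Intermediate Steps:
K(n) = 2*n*(270 + n) (K(n) = (2*n)*(270 + n) = 2*n*(270 + n))
(-223926 + K(181 - 1*204)) + P = (-223926 + 2*(181 - 1*204)*(270 + (181 - 1*204))) + 47952 = (-223926 + 2*(181 - 204)*(270 + (181 - 204))) + 47952 = (-223926 + 2*(-23)*(270 - 23)) + 47952 = (-223926 + 2*(-23)*247) + 47952 = (-223926 - 11362) + 47952 = -235288 + 47952 = -187336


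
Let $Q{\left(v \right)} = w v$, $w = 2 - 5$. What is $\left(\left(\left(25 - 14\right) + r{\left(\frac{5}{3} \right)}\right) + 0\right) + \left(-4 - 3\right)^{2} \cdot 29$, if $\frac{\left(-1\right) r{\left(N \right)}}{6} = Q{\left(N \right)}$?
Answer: $1462$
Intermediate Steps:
$w = -3$
$Q{\left(v \right)} = - 3 v$
$r{\left(N \right)} = 18 N$ ($r{\left(N \right)} = - 6 \left(- 3 N\right) = 18 N$)
$\left(\left(\left(25 - 14\right) + r{\left(\frac{5}{3} \right)}\right) + 0\right) + \left(-4 - 3\right)^{2} \cdot 29 = \left(\left(\left(25 - 14\right) + 18 \cdot \frac{5}{3}\right) + 0\right) + \left(-4 - 3\right)^{2} \cdot 29 = \left(\left(\left(25 - 14\right) + 18 \cdot 5 \cdot \frac{1}{3}\right) + 0\right) + \left(-7\right)^{2} \cdot 29 = \left(\left(11 + 18 \cdot \frac{5}{3}\right) + 0\right) + 49 \cdot 29 = \left(\left(11 + 30\right) + 0\right) + 1421 = \left(41 + 0\right) + 1421 = 41 + 1421 = 1462$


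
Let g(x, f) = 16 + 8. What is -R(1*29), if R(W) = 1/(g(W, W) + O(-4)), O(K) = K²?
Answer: -1/40 ≈ -0.025000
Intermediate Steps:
g(x, f) = 24
R(W) = 1/40 (R(W) = 1/(24 + (-4)²) = 1/(24 + 16) = 1/40)
-R(1*29) = -1*1/40 = -1/40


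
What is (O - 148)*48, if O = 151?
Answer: 144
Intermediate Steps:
(O - 148)*48 = (151 - 148)*48 = 3*48 = 144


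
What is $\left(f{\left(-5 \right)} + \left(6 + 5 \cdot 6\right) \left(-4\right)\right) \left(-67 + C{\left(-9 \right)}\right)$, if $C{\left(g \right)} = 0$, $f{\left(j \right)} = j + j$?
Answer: $10318$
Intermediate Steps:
$f{\left(j \right)} = 2 j$
$\left(f{\left(-5 \right)} + \left(6 + 5 \cdot 6\right) \left(-4\right)\right) \left(-67 + C{\left(-9 \right)}\right) = \left(2 \left(-5\right) + \left(6 + 5 \cdot 6\right) \left(-4\right)\right) \left(-67 + 0\right) = \left(-10 + \left(6 + 30\right) \left(-4\right)\right) \left(-67\right) = \left(-10 + 36 \left(-4\right)\right) \left(-67\right) = \left(-10 - 144\right) \left(-67\right) = \left(-154\right) \left(-67\right) = 10318$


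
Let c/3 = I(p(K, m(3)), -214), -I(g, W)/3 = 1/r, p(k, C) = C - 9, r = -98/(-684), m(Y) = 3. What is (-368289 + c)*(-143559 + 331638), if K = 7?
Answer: -3394682821881/49 ≈ -6.9279e+10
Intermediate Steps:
r = 49/342 (r = -98*(-1/684) = 49/342 ≈ 0.14327)
p(k, C) = -9 + C
I(g, W) = -1026/49 (I(g, W) = -3/49/342 = -3*342/49 = -1026/49)
c = -3078/49 (c = 3*(-1026/49) = -3078/49 ≈ -62.816)
(-368289 + c)*(-143559 + 331638) = (-368289 - 3078/49)*(-143559 + 331638) = -18049239/49*188079 = -3394682821881/49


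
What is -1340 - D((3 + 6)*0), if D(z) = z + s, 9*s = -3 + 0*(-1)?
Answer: -4019/3 ≈ -1339.7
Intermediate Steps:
s = -⅓ (s = (-3 + 0*(-1))/9 = (-3 + 0)/9 = (⅑)*(-3) = -⅓ ≈ -0.33333)
D(z) = -⅓ + z (D(z) = z - ⅓ = -⅓ + z)
-1340 - D((3 + 6)*0) = -1340 - (-⅓ + (3 + 6)*0) = -1340 - (-⅓ + 9*0) = -1340 - (-⅓ + 0) = -1340 - 1*(-⅓) = -1340 + ⅓ = -4019/3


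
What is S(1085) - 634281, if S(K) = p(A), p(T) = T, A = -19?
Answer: -634300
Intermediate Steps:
S(K) = -19
S(1085) - 634281 = -19 - 634281 = -634300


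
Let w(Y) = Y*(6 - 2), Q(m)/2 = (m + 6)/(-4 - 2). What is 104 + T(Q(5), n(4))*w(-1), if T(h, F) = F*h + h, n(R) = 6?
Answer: 620/3 ≈ 206.67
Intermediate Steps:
Q(m) = -2 - m/3 (Q(m) = 2*((m + 6)/(-4 - 2)) = 2*((6 + m)/(-6)) = 2*((6 + m)*(-⅙)) = 2*(-1 - m/6) = -2 - m/3)
T(h, F) = h + F*h
w(Y) = 4*Y (w(Y) = Y*4 = 4*Y)
104 + T(Q(5), n(4))*w(-1) = 104 + ((-2 - ⅓*5)*(1 + 6))*(4*(-1)) = 104 + ((-2 - 5/3)*7)*(-4) = 104 - 11/3*7*(-4) = 104 - 77/3*(-4) = 104 + 308/3 = 620/3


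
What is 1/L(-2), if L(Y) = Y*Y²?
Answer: -⅛ ≈ -0.12500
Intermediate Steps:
L(Y) = Y³
1/L(-2) = 1/((-2)³) = 1/(-8) = -⅛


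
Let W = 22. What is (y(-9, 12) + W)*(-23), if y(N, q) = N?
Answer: -299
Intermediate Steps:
(y(-9, 12) + W)*(-23) = (-9 + 22)*(-23) = 13*(-23) = -299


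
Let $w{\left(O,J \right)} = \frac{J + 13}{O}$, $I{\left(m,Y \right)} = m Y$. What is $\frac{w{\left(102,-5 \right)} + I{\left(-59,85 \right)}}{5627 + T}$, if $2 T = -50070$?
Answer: $\frac{255761}{989808} \approx 0.25839$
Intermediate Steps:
$I{\left(m,Y \right)} = Y m$
$w{\left(O,J \right)} = \frac{13 + J}{O}$
$T = -25035$ ($T = \frac{1}{2} \left(-50070\right) = -25035$)
$\frac{w{\left(102,-5 \right)} + I{\left(-59,85 \right)}}{5627 + T} = \frac{\frac{13 - 5}{102} + 85 \left(-59\right)}{5627 - 25035} = \frac{\frac{1}{102} \cdot 8 - 5015}{-19408} = \left(\frac{4}{51} - 5015\right) \left(- \frac{1}{19408}\right) = \left(- \frac{255761}{51}\right) \left(- \frac{1}{19408}\right) = \frac{255761}{989808}$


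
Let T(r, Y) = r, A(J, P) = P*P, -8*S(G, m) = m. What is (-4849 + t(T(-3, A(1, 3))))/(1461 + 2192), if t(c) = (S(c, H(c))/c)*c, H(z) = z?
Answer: -38789/29224 ≈ -1.3273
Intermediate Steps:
S(G, m) = -m/8
A(J, P) = P²
t(c) = -c/8 (t(c) = ((-c/8)/c)*c = -c/8)
(-4849 + t(T(-3, A(1, 3))))/(1461 + 2192) = (-4849 - ⅛*(-3))/(1461 + 2192) = (-4849 + 3/8)/3653 = -38789/8*1/3653 = -38789/29224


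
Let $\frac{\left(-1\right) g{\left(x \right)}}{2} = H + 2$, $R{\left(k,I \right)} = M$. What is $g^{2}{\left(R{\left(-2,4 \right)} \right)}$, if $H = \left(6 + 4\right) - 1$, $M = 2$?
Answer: $484$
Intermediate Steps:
$H = 9$ ($H = 10 - 1 = 9$)
$R{\left(k,I \right)} = 2$
$g{\left(x \right)} = -22$ ($g{\left(x \right)} = - 2 \left(9 + 2\right) = \left(-2\right) 11 = -22$)
$g^{2}{\left(R{\left(-2,4 \right)} \right)} = \left(-22\right)^{2} = 484$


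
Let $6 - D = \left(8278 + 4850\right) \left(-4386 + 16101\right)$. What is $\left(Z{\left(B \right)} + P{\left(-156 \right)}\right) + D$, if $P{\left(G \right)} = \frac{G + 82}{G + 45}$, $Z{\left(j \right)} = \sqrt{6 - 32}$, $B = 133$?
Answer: $- \frac{461383540}{3} + i \sqrt{26} \approx -1.5379 \cdot 10^{8} + 5.099 i$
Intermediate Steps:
$Z{\left(j \right)} = i \sqrt{26}$ ($Z{\left(j \right)} = \sqrt{-26} = i \sqrt{26}$)
$D = -153794514$ ($D = 6 - \left(8278 + 4850\right) \left(-4386 + 16101\right) = 6 - 13128 \cdot 11715 = 6 - 153794520 = -153794514$)
$P{\left(G \right)} = \frac{82 + G}{45 + G}$
$\left(Z{\left(B \right)} + P{\left(-156 \right)}\right) + D = \left(i \sqrt{26} + \frac{82 - 156}{45 - 156}\right) - 153794514 = \left(i \sqrt{26} + \frac{1}{-111} \left(-74\right)\right) - 153794514 = \left(i \sqrt{26} - - \frac{2}{3}\right) - 153794514 = \left(i \sqrt{26} + \frac{2}{3}\right) - 153794514 = \left(\frac{2}{3} + i \sqrt{26}\right) - 153794514 = - \frac{461383540}{3} + i \sqrt{26}$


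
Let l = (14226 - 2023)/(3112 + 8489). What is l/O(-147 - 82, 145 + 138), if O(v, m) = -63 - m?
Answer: -12203/4013946 ≈ -0.0030401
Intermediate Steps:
l = 12203/11601 ≈ 1.0519
l/O(-147 - 82, 145 + 138) = 12203/(11601*(-63 - (145 + 138))) = 12203/(11601*(-63 - 1*283)) = 12203/(11601*(-63 - 283)) = (12203/11601)/(-346) = (12203/11601)*(-1/346) = -12203/4013946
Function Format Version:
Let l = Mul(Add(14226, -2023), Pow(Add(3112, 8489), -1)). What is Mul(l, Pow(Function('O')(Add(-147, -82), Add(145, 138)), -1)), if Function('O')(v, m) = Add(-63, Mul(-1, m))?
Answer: Rational(-12203, 4013946) ≈ -0.0030401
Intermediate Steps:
l = Rational(12203, 11601) (l = Mul(12203, Pow(11601, -1)) = Mul(12203, Rational(1, 11601)) = Rational(12203, 11601) ≈ 1.0519)
Mul(l, Pow(Function('O')(Add(-147, -82), Add(145, 138)), -1)) = Mul(Rational(12203, 11601), Pow(Add(-63, Mul(-1, Add(145, 138))), -1)) = Mul(Rational(12203, 11601), Pow(Add(-63, Mul(-1, 283)), -1)) = Mul(Rational(12203, 11601), Pow(Add(-63, -283), -1)) = Mul(Rational(12203, 11601), Pow(-346, -1)) = Mul(Rational(12203, 11601), Rational(-1, 346)) = Rational(-12203, 4013946)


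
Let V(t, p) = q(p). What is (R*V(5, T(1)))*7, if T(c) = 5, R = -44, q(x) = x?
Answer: -1540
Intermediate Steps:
V(t, p) = p
(R*V(5, T(1)))*7 = -44*5*7 = -220*7 = -1540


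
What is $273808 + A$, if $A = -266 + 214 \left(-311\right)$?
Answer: $206988$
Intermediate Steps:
$A = -66820$ ($A = -266 - 66554 = -66820$)
$273808 + A = 273808 - 66820 = 206988$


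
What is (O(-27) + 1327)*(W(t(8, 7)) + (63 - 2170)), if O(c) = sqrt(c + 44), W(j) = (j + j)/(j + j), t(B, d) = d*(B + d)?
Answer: -2794662 - 2106*sqrt(17) ≈ -2.8033e+6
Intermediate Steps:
W(j) = 1 (W(j) = (2*j)/((2*j)) = (2*j)*(1/(2*j)) = 1)
O(c) = sqrt(44 + c)
(O(-27) + 1327)*(W(t(8, 7)) + (63 - 2170)) = (sqrt(44 - 27) + 1327)*(1 + (63 - 2170)) = (sqrt(17) + 1327)*(1 - 2107) = (1327 + sqrt(17))*(-2106) = -2794662 - 2106*sqrt(17)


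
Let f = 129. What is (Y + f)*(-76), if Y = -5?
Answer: -9424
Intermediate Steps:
(Y + f)*(-76) = (-5 + 129)*(-76) = 124*(-76) = -9424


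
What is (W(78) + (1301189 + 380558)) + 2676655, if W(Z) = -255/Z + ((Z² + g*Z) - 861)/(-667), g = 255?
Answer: 75582697851/17342 ≈ 4.3584e+6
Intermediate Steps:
W(Z) = 861/667 - 255/Z - 255*Z/667 - Z²/667 (W(Z) = -255/Z + ((Z² + 255*Z) - 861)/(-667) = -255/Z + (-861 + Z² + 255*Z)*(-1/667) = -255/Z + (861/667 - 255*Z/667 - Z²/667) = 861/667 - 255/Z - 255*Z/667 - Z²/667)
(W(78) + (1301189 + 380558)) + 2676655 = ((1/667)*(-170085 - 1*78*(-861 + 78² + 255*78))/78 + (1301189 + 380558)) + 2676655 = ((1/667)*(1/78)*(-170085 - 1*78*(-861 + 6084 + 19890)) + 1681747) + 2676655 = ((1/667)*(1/78)*(-170085 - 1*78*25113) + 1681747) + 2676655 = ((1/667)*(1/78)*(-170085 - 1958814) + 1681747) + 2676655 = ((1/667)*(1/78)*(-2128899) + 1681747) + 2676655 = (-709633/17342 + 1681747) + 2676655 = 29164146841/17342 + 2676655 = 75582697851/17342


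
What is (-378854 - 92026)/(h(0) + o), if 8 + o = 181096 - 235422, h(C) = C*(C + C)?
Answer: 235440/27167 ≈ 8.6664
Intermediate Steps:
h(C) = 2*C² (h(C) = C*(2*C) = 2*C²)
o = -54334 (o = -8 + (181096 - 235422) = -8 - 54326 = -54334)
(-378854 - 92026)/(h(0) + o) = (-378854 - 92026)/(2*0² - 54334) = -470880/(2*0 - 54334) = -470880/(0 - 54334) = -470880/(-54334) = -470880*(-1/54334) = 235440/27167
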